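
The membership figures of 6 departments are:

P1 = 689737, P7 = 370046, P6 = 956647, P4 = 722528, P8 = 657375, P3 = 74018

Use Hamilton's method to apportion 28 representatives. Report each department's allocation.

Total 3470351; standard divisor 3470351/28 ≈ 123941.107.
Standard quotas: P1 5.5650, P7 2.9857, P6 7.7186, P4 5.8296, P8 5.3039, P3 0.5972.
Lower quotas: P1 5, P7 2, P6 7, P4 5, P8 5, P3 0 (sum 24, leaving 4 seats).
Remainders in descending order: P7 0.9857, P4 0.8296, P6 0.7186, P3 0.5972, P1 0.5650, P8 0.3039.
The surplus seats go to P7, P4, P6, P3.

P1=5, P7=3, P6=8, P4=6, P8=5, P3=1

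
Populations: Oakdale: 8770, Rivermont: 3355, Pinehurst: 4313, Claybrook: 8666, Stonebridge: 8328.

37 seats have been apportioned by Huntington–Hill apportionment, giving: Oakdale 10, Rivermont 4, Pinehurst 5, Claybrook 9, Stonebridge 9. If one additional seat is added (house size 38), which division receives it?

Priority for the next seat is population ÷ (√(s·(s+1))).
Priorities: Oakdale 836.187, Rivermont 750.201, Pinehurst 787.442, Claybrook 913.477, Stonebridge 877.848.
Highest priority: Claybrook.

Claybrook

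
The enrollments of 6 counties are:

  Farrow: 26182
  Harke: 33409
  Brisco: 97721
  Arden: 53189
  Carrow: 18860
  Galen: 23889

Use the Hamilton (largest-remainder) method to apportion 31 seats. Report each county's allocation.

Farrow=3, Harke=4, Brisco=12, Arden=7, Carrow=2, Galen=3

The standard divisor is 253250/31 ≈ 8169.355.
Standard quotas: Farrow 3.2049, Harke 4.0896, Brisco 11.9619, Arden 6.5108, Carrow 2.3086, Galen 2.9242.
Lower quotas: Farrow 3, Harke 4, Brisco 11, Arden 6, Carrow 2, Galen 2 (sum 28, leaving 3 seats).
Remainders in descending order: Brisco 0.9619, Galen 0.9242, Arden 0.5108, Carrow 0.3086, Farrow 0.2049, Harke 0.0896.
The surplus seats go to Brisco, Galen, Arden.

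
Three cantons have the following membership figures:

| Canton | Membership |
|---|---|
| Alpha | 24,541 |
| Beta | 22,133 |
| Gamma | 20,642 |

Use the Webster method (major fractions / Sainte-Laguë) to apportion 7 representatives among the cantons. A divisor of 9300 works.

With modified divisor 9300: modified quotas Alpha 2.639, Beta 2.380, Gamma 2.220.
Rounding to the nearest integer: Alpha 3, Beta 2, Gamma 2 (total 7).

Alpha 3, Beta 2, Gamma 2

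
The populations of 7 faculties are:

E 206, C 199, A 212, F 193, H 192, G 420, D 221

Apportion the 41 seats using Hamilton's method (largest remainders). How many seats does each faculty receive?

E 5, C 5, A 5, F 5, H 5, G 10, D 6

The standard divisor is 1643/41 ≈ 40.073.
Standard quotas: E 5.141, C 4.966, A 5.290, F 4.816, H 4.791, G 10.481, D 5.515.
Lower quotas: E 5, C 4, A 5, F 4, H 4, G 10, D 5 (sum 37, leaving 4 seats).
Remainders in descending order: C 0.966, F 0.816, H 0.791, D 0.515, G 0.481, A 0.290, E 0.141.
The surplus seats go to C, F, H, D.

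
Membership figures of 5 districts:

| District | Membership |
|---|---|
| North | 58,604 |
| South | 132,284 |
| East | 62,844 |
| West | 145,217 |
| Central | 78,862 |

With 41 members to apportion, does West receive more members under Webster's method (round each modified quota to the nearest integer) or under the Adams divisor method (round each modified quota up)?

Webster

Webster: North 5, South 11, East 5, West 13, Central 7.
Adams: North 5, South 11, East 6, West 12, Central 7.
West gets 13 under Webster and 12 under Adams.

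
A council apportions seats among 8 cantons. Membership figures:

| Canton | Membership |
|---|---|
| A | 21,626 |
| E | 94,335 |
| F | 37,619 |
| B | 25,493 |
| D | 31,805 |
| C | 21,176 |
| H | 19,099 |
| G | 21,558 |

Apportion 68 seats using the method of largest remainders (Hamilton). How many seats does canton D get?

Total 272711; standard divisor 272711/68 ≈ 4010.456.
Standard quotas: A 5.3924, E 23.5223, F 9.3802, B 6.3566, D 7.9305, C 5.2802, H 4.7623, G 5.3754.
Lower quotas: A 5, E 23, F 9, B 6, D 7, C 5, H 4, G 5 (sum 64, leaving 4 seats).
Remainders in descending order: D 0.9305, H 0.7623, E 0.5223, A 0.3924, F 0.3802, G 0.3754, B 0.3566, C 0.2802.
The surplus seats go to D, H, E, A.
D receives 8.

8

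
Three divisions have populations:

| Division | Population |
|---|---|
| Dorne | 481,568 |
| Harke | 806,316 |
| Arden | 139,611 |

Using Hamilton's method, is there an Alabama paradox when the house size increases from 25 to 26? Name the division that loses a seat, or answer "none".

Arden

At 25 seats: Dorne 8, Harke 14, Arden 3.
At 26 seats: Dorne 9, Harke 15, Arden 2.
Arden drops from 3 to 2.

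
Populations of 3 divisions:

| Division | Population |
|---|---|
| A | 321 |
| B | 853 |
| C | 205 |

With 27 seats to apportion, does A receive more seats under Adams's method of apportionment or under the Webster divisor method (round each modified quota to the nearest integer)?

Adams

Adams: A 7, B 16, C 4.
Webster: A 6, B 17, C 4.
A gets 7 under Adams and 6 under Webster.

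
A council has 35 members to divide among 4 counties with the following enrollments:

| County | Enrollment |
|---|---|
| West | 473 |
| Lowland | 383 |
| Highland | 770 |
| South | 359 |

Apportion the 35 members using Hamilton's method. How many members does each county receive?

Standard divisor: 1985 ÷ 35 ≈ 56.714.
Standard quotas: West 8.340, Lowland 6.753, Highland 13.577, South 6.330.
Lower quotas: West 8, Lowland 6, Highland 13, South 6 (sum 33, leaving 2 seats).
Remainders in descending order: Lowland 0.753, Highland 0.577, West 0.340, South 0.330.
Largest remainders: Lowland, Highland receive the extra seats.

West: 8, Lowland: 7, Highland: 14, South: 6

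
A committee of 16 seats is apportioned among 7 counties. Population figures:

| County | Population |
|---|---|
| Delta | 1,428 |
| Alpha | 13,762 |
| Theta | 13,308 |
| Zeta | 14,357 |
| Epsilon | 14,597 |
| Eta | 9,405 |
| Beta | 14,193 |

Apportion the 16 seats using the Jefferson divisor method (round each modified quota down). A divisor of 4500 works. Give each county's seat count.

With modified divisor 4500: modified quotas Delta 0.317, Alpha 3.058, Theta 2.957, Zeta 3.190, Epsilon 3.244, Eta 2.090, Beta 3.154.
Rounding down: Delta 0, Alpha 3, Theta 2, Zeta 3, Epsilon 3, Eta 2, Beta 3 (total 16).

Delta: 0, Alpha: 3, Theta: 2, Zeta: 3, Epsilon: 3, Eta: 2, Beta: 3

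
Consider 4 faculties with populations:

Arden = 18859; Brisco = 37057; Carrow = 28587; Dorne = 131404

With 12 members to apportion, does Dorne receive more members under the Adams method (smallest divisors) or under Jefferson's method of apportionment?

Jefferson

Adams: Arden 1, Brisco 2, Carrow 2, Dorne 7.
Jefferson: Arden 1, Brisco 2, Carrow 1, Dorne 8.
Dorne gets 7 under Adams and 8 under Jefferson.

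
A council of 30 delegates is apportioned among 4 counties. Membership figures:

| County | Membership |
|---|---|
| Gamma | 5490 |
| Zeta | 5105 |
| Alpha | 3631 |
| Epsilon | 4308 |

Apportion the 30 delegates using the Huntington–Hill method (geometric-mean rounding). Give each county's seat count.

Gamma: 9; Zeta: 8; Alpha: 6; Epsilon: 7

With divisor 624: modified quotas Gamma 8.798, Zeta 8.181, Alpha 5.819, Epsilon 6.904.
Geometric-mean thresholds: Gamma √(8·9)=8.485, Zeta √(8·9)=8.485, Alpha √(5·6)=5.477, Epsilon √(6·7)=6.481.
Each quota rounded against its threshold gives Gamma 9, Zeta 8, Alpha 6, Epsilon 7 (total 30).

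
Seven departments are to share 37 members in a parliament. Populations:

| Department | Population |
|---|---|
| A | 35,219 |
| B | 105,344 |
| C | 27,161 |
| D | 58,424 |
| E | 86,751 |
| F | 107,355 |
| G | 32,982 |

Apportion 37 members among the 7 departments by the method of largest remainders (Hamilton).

Total 453236; standard divisor 453236/37 ≈ 12249.622.
Standard quotas: A 2.8751, B 8.5998, C 2.2173, D 4.7695, E 7.0819, F 8.7639, G 2.6925.
Lower quotas: A 2, B 8, C 2, D 4, E 7, F 8, G 2 (sum 33, leaving 4 seats).
Remainders in descending order: A 0.8751, D 0.7695, F 0.7639, G 0.6925, B 0.5998, C 0.2173, E 0.0819.
The surplus seats go to A, D, F, G.

A=3, B=8, C=2, D=5, E=7, F=9, G=3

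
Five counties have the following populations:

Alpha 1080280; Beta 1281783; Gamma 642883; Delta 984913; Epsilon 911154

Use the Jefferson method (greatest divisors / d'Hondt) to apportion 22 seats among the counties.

Standard divisor 4901013/22 ≈ 222773.318; standard quotas: Alpha 4.849, Beta 5.754, Gamma 2.886, Delta 4.421, Epsilon 4.090.
Rounding down gives 4, 5, 2, 4, 4 = 19 seats, so the divisor must be adjusted.
With modified divisor 205300: modified quotas Alpha 5.262, Beta 6.243, Gamma 3.131, Delta 4.797, Epsilon 4.438.
Rounding down: Alpha 5, Beta 6, Gamma 3, Delta 4, Epsilon 4 (total 22).

Alpha=5, Beta=6, Gamma=3, Delta=4, Epsilon=4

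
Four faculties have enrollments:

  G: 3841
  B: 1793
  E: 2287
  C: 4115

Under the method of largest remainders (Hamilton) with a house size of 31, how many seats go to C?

Standard divisor: 12036 ÷ 31 ≈ 388.258.
Standard quotas: G 9.893, B 4.618, E 5.890, C 10.599.
Lower quotas: G 9, B 4, E 5, C 10 (sum 28, leaving 3 seats).
Remainders in descending order: G 0.893, E 0.890, B 0.618, C 0.599.
The surplus seats go to G, E, B.
C receives 10.

10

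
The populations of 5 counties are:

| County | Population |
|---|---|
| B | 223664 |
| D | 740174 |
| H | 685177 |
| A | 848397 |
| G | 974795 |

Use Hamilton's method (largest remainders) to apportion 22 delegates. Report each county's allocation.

B 2; D 5; H 4; A 5; G 6

The standard divisor is 3472207/22 ≈ 157827.591.
Standard quotas: B 1.4171, D 4.6898, H 4.3413, A 5.3755, G 6.1763.
Lower quotas: B 1, D 4, H 4, A 5, G 6 (sum 20, leaving 2 seats).
Remainders in descending order: D 0.6898, B 0.4171, A 0.3755, H 0.3413, G 0.1763.
Largest remainders: D, B receive the extra seats.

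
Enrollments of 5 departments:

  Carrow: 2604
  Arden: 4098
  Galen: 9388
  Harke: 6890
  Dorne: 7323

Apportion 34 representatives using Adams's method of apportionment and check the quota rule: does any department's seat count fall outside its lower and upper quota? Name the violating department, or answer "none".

Standard quotas: Carrow 2.922, Arden 4.598, Galen 10.533, Harke 7.731, Dorne 8.216.
Adams allocation: Carrow 3, Arden 5, Galen 10, Harke 8, Dorne 8.
Every allocation lies between the lower and upper quota.

none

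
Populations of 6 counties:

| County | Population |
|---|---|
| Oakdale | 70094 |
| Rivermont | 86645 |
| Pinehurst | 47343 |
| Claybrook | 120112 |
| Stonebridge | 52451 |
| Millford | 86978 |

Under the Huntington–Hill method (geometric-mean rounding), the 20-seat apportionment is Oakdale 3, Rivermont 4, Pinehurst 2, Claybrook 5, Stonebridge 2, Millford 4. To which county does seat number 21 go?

Priority for the next seat is population ÷ (√(s·(s+1))).
Priorities: Oakdale 20234.395, Rivermont 19374.411, Pinehurst 19327.699, Claybrook 21929.351, Stonebridge 21413.031, Millford 19448.872.
Highest priority: Claybrook.

Claybrook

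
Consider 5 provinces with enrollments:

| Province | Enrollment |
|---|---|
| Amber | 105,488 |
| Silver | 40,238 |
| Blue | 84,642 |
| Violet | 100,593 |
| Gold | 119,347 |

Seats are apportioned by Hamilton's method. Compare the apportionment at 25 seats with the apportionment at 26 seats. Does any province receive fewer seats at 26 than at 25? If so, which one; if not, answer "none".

At 25 seats: Amber 6, Silver 2, Blue 5, Violet 5, Gold 7.
At 26 seats: Amber 6, Silver 2, Blue 5, Violet 6, Gold 7.
No province's allocation decreased.

none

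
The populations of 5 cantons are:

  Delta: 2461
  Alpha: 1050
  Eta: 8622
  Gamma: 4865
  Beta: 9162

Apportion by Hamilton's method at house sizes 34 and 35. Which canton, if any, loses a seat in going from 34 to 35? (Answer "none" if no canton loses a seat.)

Alpha

At 34 seats: Delta 3, Alpha 2, Eta 11, Gamma 6, Beta 12.
At 35 seats: Delta 3, Alpha 1, Eta 12, Gamma 7, Beta 12.
Alpha drops from 2 to 1.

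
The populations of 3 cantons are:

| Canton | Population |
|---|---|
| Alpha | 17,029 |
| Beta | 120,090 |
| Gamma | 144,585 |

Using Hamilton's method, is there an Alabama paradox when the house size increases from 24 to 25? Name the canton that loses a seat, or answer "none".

At 24 seats: Alpha 2, Beta 10, Gamma 12.
At 25 seats: Alpha 1, Beta 11, Gamma 13.
Alpha drops from 2 to 1.

Alpha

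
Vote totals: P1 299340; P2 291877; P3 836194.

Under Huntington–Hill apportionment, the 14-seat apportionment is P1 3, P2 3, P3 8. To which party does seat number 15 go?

Priority for the next seat is population ÷ (√(s·(s+1))).
Priorities: P1 86412.015, P2 84257.632, P3 98546.408.
Highest priority: P3.

P3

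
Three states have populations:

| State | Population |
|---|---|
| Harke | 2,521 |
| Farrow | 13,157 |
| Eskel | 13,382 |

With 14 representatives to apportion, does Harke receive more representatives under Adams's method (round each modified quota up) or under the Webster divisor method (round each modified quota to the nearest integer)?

Adams

Adams: Harke 2, Farrow 6, Eskel 6.
Webster: Harke 1, Farrow 6, Eskel 7.
Harke gets 2 under Adams and 1 under Webster.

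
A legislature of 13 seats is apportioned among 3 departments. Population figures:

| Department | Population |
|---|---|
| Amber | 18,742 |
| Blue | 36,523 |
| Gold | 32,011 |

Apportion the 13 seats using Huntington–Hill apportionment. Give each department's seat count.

With divisor 6913: modified quotas Amber 2.711, Blue 5.283, Gold 4.631.
Geometric-mean thresholds: Amber √(2·3)=2.449, Blue √(5·6)=5.477, Gold √(4·5)=4.472.
Each quota rounded against its threshold gives Amber 3, Blue 5, Gold 5 (total 13).

Amber: 3; Blue: 5; Gold: 5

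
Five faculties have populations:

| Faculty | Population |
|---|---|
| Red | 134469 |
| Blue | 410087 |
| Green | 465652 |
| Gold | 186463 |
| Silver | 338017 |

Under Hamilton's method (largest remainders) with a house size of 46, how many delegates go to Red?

4

The standard divisor is 1534688/46 ≈ 33362.783.
Standard quotas: Red 4.0305, Blue 12.2918, Green 13.9572, Gold 5.5890, Silver 10.1316.
Lower quotas: Red 4, Blue 12, Green 13, Gold 5, Silver 10 (sum 44, leaving 2 seats).
Remainders in descending order: Green 0.9572, Gold 0.5890, Blue 0.2918, Silver 0.1316, Red 0.0305.
The surplus seats go to Green, Gold.
Red receives 4.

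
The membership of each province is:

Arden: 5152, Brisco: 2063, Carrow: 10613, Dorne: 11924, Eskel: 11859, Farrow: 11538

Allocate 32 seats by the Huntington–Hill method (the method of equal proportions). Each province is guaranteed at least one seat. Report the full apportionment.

With divisor 1616: modified quotas Arden 3.188, Brisco 1.277, Carrow 6.567, Dorne 7.379, Eskel 7.338, Farrow 7.140.
Geometric-mean thresholds: Arden √(3·4)=3.464, Brisco √(1·2)=1.414, Carrow √(6·7)=6.481, Dorne √(7·8)=7.483, Eskel √(7·8)=7.483, Farrow √(7·8)=7.483.
Each quota rounded against its threshold gives Arden 3, Brisco 1, Carrow 7, Dorne 7, Eskel 7, Farrow 7 (total 32).

Arden 3, Brisco 1, Carrow 7, Dorne 7, Eskel 7, Farrow 7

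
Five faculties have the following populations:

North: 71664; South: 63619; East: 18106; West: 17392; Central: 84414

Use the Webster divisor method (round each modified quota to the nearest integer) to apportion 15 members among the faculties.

North 4, South 4, East 1, West 1, Central 5

Standard divisor 255195/15 ≈ 17013; standard quotas: North 4.212, South 3.739, East 1.064, West 1.022, Central 4.962.
Rounding to the nearest integer gives North 4, South 4, East 1, West 1, Central 5 — total 15, matching the house size, so no adjustment is needed.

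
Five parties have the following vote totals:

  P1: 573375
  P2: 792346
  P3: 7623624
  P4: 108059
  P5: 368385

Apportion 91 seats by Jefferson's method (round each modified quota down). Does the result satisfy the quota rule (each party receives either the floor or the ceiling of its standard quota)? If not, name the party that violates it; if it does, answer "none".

Standard quotas: P1 5.512, P2 7.617, P3 73.290, P4 1.039, P5 3.541.
Jefferson allocation: P1 5, P2 7, P3 75, P4 1, P5 3.
P3 has quota 73.290 (lower 73, upper 74) but receives 75 — outside the quota interval.

P3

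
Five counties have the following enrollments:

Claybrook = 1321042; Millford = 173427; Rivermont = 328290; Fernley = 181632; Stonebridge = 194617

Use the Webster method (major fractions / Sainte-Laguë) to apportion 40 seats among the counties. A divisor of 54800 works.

Claybrook=24; Millford=3; Rivermont=6; Fernley=3; Stonebridge=4

With modified divisor 54800: modified quotas Claybrook 24.107, Millford 3.165, Rivermont 5.991, Fernley 3.314, Stonebridge 3.551.
Rounding to the nearest integer: Claybrook 24, Millford 3, Rivermont 6, Fernley 3, Stonebridge 4 (total 40).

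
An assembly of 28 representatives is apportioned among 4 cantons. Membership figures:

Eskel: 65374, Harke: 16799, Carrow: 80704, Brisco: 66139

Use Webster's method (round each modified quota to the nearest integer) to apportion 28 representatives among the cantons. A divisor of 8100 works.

With modified divisor 8100: modified quotas Eskel 8.071, Harke 2.074, Carrow 9.963, Brisco 8.165.
Rounding to the nearest integer: Eskel 8, Harke 2, Carrow 10, Brisco 8 (total 28).

Eskel: 8; Harke: 2; Carrow: 10; Brisco: 8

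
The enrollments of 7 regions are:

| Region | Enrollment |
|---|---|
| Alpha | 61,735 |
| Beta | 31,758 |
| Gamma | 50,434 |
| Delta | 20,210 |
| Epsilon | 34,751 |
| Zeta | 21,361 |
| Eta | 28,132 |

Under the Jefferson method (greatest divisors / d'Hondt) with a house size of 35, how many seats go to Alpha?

Standard divisor 248381/35 ≈ 7096.6; standard quotas: Alpha 8.699, Beta 4.475, Gamma 7.107, Delta 2.848, Epsilon 4.897, Zeta 3.010, Eta 3.964.
Rounding down gives 8, 4, 7, 2, 4, 3, 3 = 31 seats, so the divisor must be adjusted.
With modified divisor 6500: modified quotas Alpha 9.498, Beta 4.886, Gamma 7.759, Delta 3.109, Epsilon 5.346, Zeta 3.286, Eta 4.328.
Rounding down: Alpha 9, Beta 4, Gamma 7, Delta 3, Epsilon 5, Zeta 3, Eta 4 (total 35).
Alpha receives 9.

9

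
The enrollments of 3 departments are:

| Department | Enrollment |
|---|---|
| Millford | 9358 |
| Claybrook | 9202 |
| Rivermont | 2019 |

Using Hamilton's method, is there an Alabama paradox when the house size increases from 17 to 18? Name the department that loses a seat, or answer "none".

At 17 seats: Millford 8, Claybrook 7, Rivermont 2.
At 18 seats: Millford 8, Claybrook 8, Rivermont 2.
No department's allocation decreased.

none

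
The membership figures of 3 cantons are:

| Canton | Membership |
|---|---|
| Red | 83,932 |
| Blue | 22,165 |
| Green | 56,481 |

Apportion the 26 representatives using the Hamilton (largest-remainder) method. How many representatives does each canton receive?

Red=13; Blue=4; Green=9

Total 162578; standard divisor 162578/26 = 6253.
Standard quotas: Red 13.4227, Blue 3.5447, Green 9.0326.
Lower quotas: Red 13, Blue 3, Green 9 (sum 25, leaving 1 seat).
Remainders in descending order: Blue 0.5447, Red 0.4227, Green 0.0326.
Largest remainder: Blue receives the extra seat.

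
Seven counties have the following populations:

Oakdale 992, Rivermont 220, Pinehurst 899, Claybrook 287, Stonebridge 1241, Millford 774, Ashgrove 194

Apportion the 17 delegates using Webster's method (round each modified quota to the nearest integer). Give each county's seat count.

Standard divisor 4607/17 ≈ 271; standard quotas: Oakdale 3.661, Rivermont 0.812, Pinehurst 3.317, Claybrook 1.059, Stonebridge 4.579, Millford 2.856, Ashgrove 0.716.
Rounding to the nearest integer gives 4, 1, 3, 1, 5, 3, 1 = 18 seats, so the divisor must be adjusted.
With modified divisor 280: modified quotas Oakdale 3.543, Rivermont 0.786, Pinehurst 3.211, Claybrook 1.025, Stonebridge 4.432, Millford 2.764, Ashgrove 0.693.
Rounding to the nearest integer: Oakdale 4, Rivermont 1, Pinehurst 3, Claybrook 1, Stonebridge 4, Millford 3, Ashgrove 1 (total 17).

Oakdale 4; Rivermont 1; Pinehurst 3; Claybrook 1; Stonebridge 4; Millford 3; Ashgrove 1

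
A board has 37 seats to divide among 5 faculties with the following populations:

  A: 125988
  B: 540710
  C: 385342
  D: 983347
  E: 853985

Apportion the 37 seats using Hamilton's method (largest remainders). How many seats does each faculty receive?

A 2; B 7; C 5; D 12; E 11

Standard divisor: 2889372 ÷ 37 ≈ 78091.135.
Standard quotas: A 1.6133, B 6.9241, C 4.9345, D 12.5923, E 10.9357.
Lower quotas: A 1, B 6, C 4, D 12, E 10 (sum 33, leaving 4 seats).
Remainders in descending order: E 0.9357, C 0.9345, B 0.9241, A 0.6133, D 0.5923.
Largest remainders: E, C, B, A receive the extra seats.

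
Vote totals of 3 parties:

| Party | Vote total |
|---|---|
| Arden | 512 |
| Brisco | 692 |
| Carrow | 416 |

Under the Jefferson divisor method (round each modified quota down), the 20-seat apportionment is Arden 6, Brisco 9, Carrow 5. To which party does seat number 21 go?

Priority for the next seat is population ÷ (current seats + 1).
Priorities: Arden 73.143, Brisco 69.200, Carrow 69.333.
Highest priority: Arden.

Arden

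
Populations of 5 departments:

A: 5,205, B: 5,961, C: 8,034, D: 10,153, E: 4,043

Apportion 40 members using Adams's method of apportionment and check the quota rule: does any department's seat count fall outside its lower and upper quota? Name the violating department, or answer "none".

Standard quotas: A 6.234, B 7.140, C 9.623, D 12.161, E 4.842.
Adams allocation: A 6, B 7, C 10, D 12, E 5.
Every allocation lies between the lower and upper quota.

none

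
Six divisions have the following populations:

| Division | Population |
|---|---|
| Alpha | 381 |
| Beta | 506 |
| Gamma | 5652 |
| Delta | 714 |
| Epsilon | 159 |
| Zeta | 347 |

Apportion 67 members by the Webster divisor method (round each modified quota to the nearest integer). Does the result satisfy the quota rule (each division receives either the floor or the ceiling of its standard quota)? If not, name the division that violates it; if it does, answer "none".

Standard quotas: Alpha 3.290, Beta 4.369, Gamma 48.806, Delta 6.165, Epsilon 1.373, Zeta 2.996.
Webster allocation: Alpha 3, Beta 4, Gamma 50, Delta 6, Epsilon 1, Zeta 3.
Gamma has quota 48.806 (lower 48, upper 49) but receives 50 — outside the quota interval.

Gamma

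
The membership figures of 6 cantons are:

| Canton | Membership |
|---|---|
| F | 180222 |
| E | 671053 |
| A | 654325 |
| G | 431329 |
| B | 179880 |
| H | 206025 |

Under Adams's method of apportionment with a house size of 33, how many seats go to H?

3

Standard divisor 2322834/33 ≈ 70388.909; standard quotas: F 2.560, E 9.534, A 9.296, G 6.128, B 2.556, H 2.927.
Rounding up gives 3, 10, 10, 7, 3, 3 = 36 seats, so the divisor must be adjusted.
With modified divisor 78200: modified quotas F 2.305, E 8.581, A 8.367, G 5.516, B 2.300, H 2.635.
Rounding up: F 3, E 9, A 9, G 6, B 3, H 3 (total 33).
H receives 3.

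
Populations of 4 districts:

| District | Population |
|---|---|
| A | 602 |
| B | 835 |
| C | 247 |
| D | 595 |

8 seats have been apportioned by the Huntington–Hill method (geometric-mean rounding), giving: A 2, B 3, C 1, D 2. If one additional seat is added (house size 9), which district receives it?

A

Priority for the next seat is population ÷ (√(s·(s+1))).
Priorities: A 245.765, B 241.044, C 174.655, D 242.908.
Highest priority: A.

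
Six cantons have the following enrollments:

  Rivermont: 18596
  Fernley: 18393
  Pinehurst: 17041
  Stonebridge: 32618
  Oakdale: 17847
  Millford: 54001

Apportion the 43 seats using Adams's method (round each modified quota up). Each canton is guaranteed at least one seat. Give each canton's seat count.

Rivermont=5, Fernley=5, Pinehurst=5, Stonebridge=9, Oakdale=5, Millford=14

Standard divisor 158496/43 ≈ 3685.953; standard quotas: Rivermont 5.045, Fernley 4.990, Pinehurst 4.623, Stonebridge 8.849, Oakdale 4.842, Millford 14.650.
Rounding up gives 6, 5, 5, 9, 5, 15 = 45 seats, so the divisor must be adjusted.
With modified divisor 4000: modified quotas Rivermont 4.649, Fernley 4.598, Pinehurst 4.260, Stonebridge 8.155, Oakdale 4.462, Millford 13.500.
Rounding up: Rivermont 5, Fernley 5, Pinehurst 5, Stonebridge 9, Oakdale 5, Millford 14 (total 43).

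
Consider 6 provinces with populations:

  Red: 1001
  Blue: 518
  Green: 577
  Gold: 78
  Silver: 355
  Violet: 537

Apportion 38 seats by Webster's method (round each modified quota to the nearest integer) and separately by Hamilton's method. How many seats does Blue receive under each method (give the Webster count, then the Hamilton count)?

Webster: Red 13, Blue 6, Green 7, Gold 1, Silver 4, Violet 7.
Hamilton: Red 12, Blue 7, Green 7, Gold 1, Silver 4, Violet 7.
Blue gets 6 under Webster and 7 under Hamilton.

6 and 7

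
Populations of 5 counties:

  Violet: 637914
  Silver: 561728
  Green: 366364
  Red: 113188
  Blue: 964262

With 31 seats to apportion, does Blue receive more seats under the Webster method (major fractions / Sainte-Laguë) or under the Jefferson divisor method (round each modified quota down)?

Webster: Violet 8, Silver 7, Green 4, Red 1, Blue 11.
Jefferson: Violet 7, Silver 7, Green 4, Red 1, Blue 12.
Blue gets 11 under Webster and 12 under Jefferson.

Jefferson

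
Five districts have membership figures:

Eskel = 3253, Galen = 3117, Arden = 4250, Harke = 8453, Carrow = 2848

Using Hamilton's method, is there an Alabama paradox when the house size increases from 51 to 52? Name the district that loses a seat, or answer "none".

At 51 seats: Eskel 7, Galen 7, Arden 10, Harke 20, Carrow 7.
At 52 seats: Eskel 8, Galen 7, Arden 10, Harke 20, Carrow 7.
No district's allocation decreased.

none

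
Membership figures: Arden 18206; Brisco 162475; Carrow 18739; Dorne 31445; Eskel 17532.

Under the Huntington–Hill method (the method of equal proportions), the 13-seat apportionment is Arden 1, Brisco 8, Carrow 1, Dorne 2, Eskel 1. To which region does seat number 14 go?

Priority for the next seat is population ÷ (√(s·(s+1))).
Priorities: Arden 12873.586, Brisco 19147.862, Carrow 13250.474, Dorne 12837.367, Eskel 12396.996.
Highest priority: Brisco.

Brisco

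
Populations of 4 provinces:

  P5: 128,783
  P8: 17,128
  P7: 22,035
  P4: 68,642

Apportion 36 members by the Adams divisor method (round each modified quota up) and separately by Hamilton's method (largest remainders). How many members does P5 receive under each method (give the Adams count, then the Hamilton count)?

Adams: P5 19, P8 3, P7 4, P4 10.
Hamilton: P5 20, P8 3, P7 3, P4 10.
P5 gets 19 under Adams and 20 under Hamilton.

19 and 20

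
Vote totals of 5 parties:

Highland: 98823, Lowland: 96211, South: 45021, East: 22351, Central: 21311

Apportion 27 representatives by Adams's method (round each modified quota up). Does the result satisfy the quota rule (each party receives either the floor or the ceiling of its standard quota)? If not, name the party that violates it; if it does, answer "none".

Standard quotas: Highland 9.405, Lowland 9.156, South 4.284, East 2.127, Central 2.028.
Adams allocation: Highland 9, Lowland 9, South 5, East 2, Central 2.
Every allocation lies between the lower and upper quota.

none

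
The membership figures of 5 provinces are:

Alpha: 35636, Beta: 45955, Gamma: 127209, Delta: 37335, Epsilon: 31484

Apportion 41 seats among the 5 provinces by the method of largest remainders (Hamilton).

Alpha=5; Beta=7; Gamma=19; Delta=5; Epsilon=5

Total 277619; standard divisor 277619/41 ≈ 6771.195.
Standard quotas: Alpha 5.2629, Beta 6.7868, Gamma 18.7868, Delta 5.5138, Epsilon 4.6497.
Lower quotas: Alpha 5, Beta 6, Gamma 18, Delta 5, Epsilon 4 (sum 38, leaving 3 seats).
Remainders in descending order: Beta 0.7868, Gamma 0.7868, Epsilon 0.6497, Delta 0.5138, Alpha 0.2629.
Largest remainders: Beta, Gamma, Epsilon receive the extra seats.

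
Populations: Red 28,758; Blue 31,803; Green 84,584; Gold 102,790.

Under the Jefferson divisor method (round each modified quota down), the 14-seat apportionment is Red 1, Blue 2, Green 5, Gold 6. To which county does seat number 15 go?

Priority for the next seat is population ÷ (current seats + 1).
Priorities: Red 14379.000, Blue 10601.000, Green 14097.333, Gold 14684.286.
Highest priority: Gold.

Gold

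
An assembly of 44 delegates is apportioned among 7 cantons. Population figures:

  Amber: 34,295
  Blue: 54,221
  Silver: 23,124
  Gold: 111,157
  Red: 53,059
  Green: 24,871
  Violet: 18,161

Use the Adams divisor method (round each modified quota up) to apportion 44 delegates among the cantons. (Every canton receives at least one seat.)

Standard divisor 318888/44 ≈ 7247.455; standard quotas: Amber 4.732, Blue 7.481, Silver 3.191, Gold 15.337, Red 7.321, Green 3.432, Violet 2.506.
Rounding up gives 5, 8, 4, 16, 8, 4, 3 = 48 seats, so the divisor must be adjusted.
With modified divisor 7800: modified quotas Amber 4.397, Blue 6.951, Silver 2.965, Gold 14.251, Red 6.802, Green 3.189, Violet 2.328.
Rounding up: Amber 5, Blue 7, Silver 3, Gold 15, Red 7, Green 4, Violet 3 (total 44).

Amber 5, Blue 7, Silver 3, Gold 15, Red 7, Green 4, Violet 3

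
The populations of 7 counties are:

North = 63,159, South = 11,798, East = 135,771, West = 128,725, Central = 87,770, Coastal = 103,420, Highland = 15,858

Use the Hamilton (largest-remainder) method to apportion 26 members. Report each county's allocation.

North: 3, South: 1, East: 6, West: 6, Central: 4, Coastal: 5, Highland: 1

Total 546501; standard divisor 546501/26 ≈ 21019.269.
Standard quotas: North 3.0048, South 0.5613, East 6.4594, West 6.1241, Central 4.1757, Coastal 4.9202, Highland 0.7545.
Lower quotas: North 3, South 0, East 6, West 6, Central 4, Coastal 4, Highland 0 (sum 23, leaving 3 seats).
Remainders in descending order: Coastal 0.9202, Highland 0.7545, South 0.5613, East 0.4594, Central 0.1757, West 0.1241, North 0.0048.
Largest remainders: Coastal, Highland, South receive the extra seats.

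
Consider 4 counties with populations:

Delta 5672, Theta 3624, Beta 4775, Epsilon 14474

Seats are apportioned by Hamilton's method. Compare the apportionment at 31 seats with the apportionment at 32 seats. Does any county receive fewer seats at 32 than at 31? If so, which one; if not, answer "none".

none

At 31 seats: Delta 6, Theta 4, Beta 5, Epsilon 16.
At 32 seats: Delta 7, Theta 4, Beta 5, Epsilon 16.
No county's allocation decreased.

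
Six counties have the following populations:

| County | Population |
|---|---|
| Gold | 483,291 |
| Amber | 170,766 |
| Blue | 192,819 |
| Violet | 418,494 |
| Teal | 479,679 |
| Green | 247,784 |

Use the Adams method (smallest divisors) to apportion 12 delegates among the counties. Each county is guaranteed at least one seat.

Gold 3; Amber 1; Blue 1; Violet 2; Teal 3; Green 2

Standard divisor 1992833/12 ≈ 166069.417; standard quotas: Gold 2.910, Amber 1.028, Blue 1.161, Violet 2.520, Teal 2.888, Green 1.492.
Rounding up gives 3, 2, 2, 3, 3, 2 = 15 seats, so the divisor must be adjusted.
With modified divisor 224500: modified quotas Gold 2.153, Amber 0.761, Blue 0.859, Violet 1.864, Teal 2.137, Green 1.104.
Rounding up: Gold 3, Amber 1, Blue 1, Violet 2, Teal 3, Green 2 (total 12).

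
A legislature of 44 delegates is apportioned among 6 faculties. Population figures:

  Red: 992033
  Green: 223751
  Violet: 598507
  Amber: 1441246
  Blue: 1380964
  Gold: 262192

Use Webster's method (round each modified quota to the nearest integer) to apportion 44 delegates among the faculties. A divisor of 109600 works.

With modified divisor 109600: modified quotas Red 9.051, Green 2.042, Violet 5.461, Amber 13.150, Blue 12.600, Gold 2.392.
Rounding to the nearest integer: Red 9, Green 2, Violet 5, Amber 13, Blue 13, Gold 2 (total 44).

Red 9; Green 2; Violet 5; Amber 13; Blue 13; Gold 2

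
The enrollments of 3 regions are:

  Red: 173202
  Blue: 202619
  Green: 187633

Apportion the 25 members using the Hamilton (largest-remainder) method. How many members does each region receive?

Total 563454; standard divisor 563454/25 ≈ 22538.16.
Standard quotas: Red 7.6848, Blue 8.9900, Green 8.3251.
Lower quotas: Red 7, Blue 8, Green 8 (sum 23, leaving 2 seats).
Remainders in descending order: Blue 0.9900, Red 0.6848, Green 0.3251.
The surplus seats go to Blue, Red.

Red 8, Blue 9, Green 8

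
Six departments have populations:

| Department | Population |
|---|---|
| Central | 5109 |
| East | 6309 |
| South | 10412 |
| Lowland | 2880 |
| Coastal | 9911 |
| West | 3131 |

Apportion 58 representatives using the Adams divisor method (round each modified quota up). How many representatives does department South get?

Standard divisor 37752/58 ≈ 650.897; standard quotas: Central 7.849, East 9.693, South 15.996, Lowland 4.425, Coastal 15.227, West 4.810.
Rounding up gives 8, 10, 16, 5, 16, 5 = 60 seats, so the divisor must be adjusted.
With modified divisor 698: modified quotas Central 7.319, East 9.039, South 14.917, Lowland 4.126, Coastal 14.199, West 4.486.
Rounding up: Central 8, East 10, South 15, Lowland 5, Coastal 15, West 5 (total 58).
South receives 15.

15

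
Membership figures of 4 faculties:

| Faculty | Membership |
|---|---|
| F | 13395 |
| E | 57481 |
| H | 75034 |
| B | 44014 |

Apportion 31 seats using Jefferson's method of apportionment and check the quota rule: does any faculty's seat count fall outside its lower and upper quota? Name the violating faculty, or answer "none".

none

Standard quotas: F 2.186, E 9.382, H 12.247, B 7.184.
Jefferson allocation: F 2, E 9, H 13, B 7.
Every allocation lies between the lower and upper quota.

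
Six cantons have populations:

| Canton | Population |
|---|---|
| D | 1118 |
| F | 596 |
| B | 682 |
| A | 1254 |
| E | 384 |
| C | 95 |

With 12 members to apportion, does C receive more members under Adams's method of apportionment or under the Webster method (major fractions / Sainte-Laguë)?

Adams

Adams: D 3, F 2, B 2, A 3, E 1, C 1.
Webster: D 3, F 2, B 2, A 4, E 1, C 0.
C gets 1 under Adams and 0 under Webster.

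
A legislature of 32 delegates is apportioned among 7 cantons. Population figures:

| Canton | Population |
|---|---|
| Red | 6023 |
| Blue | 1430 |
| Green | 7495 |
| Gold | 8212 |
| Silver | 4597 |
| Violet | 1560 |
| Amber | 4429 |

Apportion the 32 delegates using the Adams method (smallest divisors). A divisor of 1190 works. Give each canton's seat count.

With modified divisor 1190: modified quotas Red 5.061, Blue 1.202, Green 6.298, Gold 6.901, Silver 3.863, Violet 1.311, Amber 3.722.
Rounding up: Red 6, Blue 2, Green 7, Gold 7, Silver 4, Violet 2, Amber 4 (total 32).

Red 6, Blue 2, Green 7, Gold 7, Silver 4, Violet 2, Amber 4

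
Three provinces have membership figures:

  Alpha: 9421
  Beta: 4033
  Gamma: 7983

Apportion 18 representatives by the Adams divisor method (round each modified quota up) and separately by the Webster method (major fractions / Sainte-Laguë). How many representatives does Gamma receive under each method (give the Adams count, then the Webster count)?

Adams: Alpha 8, Beta 4, Gamma 6.
Webster: Alpha 8, Beta 3, Gamma 7.
Gamma gets 6 under Adams and 7 under Webster.

6 and 7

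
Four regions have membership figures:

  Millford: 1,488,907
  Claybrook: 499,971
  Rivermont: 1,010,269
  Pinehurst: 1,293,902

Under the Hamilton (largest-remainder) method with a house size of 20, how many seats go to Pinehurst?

6

Total 4293049; standard divisor 4293049/20 ≈ 214652.45.
Standard quotas: Millford 6.9364, Claybrook 2.3292, Rivermont 4.7065, Pinehurst 6.0279.
Lower quotas: Millford 6, Claybrook 2, Rivermont 4, Pinehurst 6 (sum 18, leaving 2 seats).
Remainders in descending order: Millford 0.9364, Rivermont 0.7065, Claybrook 0.3292, Pinehurst 0.0279.
The surplus seats go to Millford, Rivermont.
Pinehurst receives 6.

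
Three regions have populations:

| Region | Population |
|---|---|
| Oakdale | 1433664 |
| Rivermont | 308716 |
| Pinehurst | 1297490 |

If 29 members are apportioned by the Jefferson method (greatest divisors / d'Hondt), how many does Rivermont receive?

Standard divisor 3039870/29 ≈ 104823.103; standard quotas: Oakdale 13.677, Rivermont 2.945, Pinehurst 12.378.
Rounding down gives 13, 2, 12 = 27 seats, so the divisor must be adjusted.
With modified divisor 101100: modified quotas Oakdale 14.181, Rivermont 3.054, Pinehurst 12.834.
Rounding down: Oakdale 14, Rivermont 3, Pinehurst 12 (total 29).
Rivermont receives 3.

3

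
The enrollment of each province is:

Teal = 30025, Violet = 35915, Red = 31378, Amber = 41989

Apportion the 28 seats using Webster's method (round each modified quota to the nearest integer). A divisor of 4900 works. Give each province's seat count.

Teal: 6, Violet: 7, Red: 6, Amber: 9

With modified divisor 4900: modified quotas Teal 6.128, Violet 7.330, Red 6.404, Amber 8.569.
Rounding to the nearest integer: Teal 6, Violet 7, Red 6, Amber 9 (total 28).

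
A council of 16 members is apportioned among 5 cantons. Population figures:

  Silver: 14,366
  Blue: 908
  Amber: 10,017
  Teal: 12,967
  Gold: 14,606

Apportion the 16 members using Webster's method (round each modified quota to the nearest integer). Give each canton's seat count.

Silver 4, Blue 0, Amber 3, Teal 4, Gold 5

Standard divisor 52864/16 ≈ 3304; standard quotas: Silver 4.348, Blue 0.275, Amber 3.032, Teal 3.925, Gold 4.421.
Rounding to the nearest integer gives 4, 0, 3, 4, 4 = 15 seats, so the divisor must be adjusted.
With modified divisor 3220: modified quotas Silver 4.461, Blue 0.282, Amber 3.111, Teal 4.027, Gold 4.536.
Rounding to the nearest integer: Silver 4, Blue 0, Amber 3, Teal 4, Gold 5 (total 16).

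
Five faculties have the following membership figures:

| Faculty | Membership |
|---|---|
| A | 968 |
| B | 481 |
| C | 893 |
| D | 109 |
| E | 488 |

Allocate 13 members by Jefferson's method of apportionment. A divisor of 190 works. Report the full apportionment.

With modified divisor 190: modified quotas A 5.095, B 2.532, C 4.700, D 0.574, E 2.568.
Rounding down: A 5, B 2, C 4, D 0, E 2 (total 13).

A 5, B 2, C 4, D 0, E 2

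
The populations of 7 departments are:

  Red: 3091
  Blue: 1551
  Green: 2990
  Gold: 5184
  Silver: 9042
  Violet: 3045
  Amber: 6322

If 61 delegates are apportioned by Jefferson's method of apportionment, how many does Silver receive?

Standard divisor 31225/61 ≈ 511.885; standard quotas: Red 6.038, Blue 3.030, Green 5.841, Gold 10.127, Silver 17.664, Violet 5.949, Amber 12.350.
Rounding down gives 6, 3, 5, 10, 17, 5, 12 = 58 seats, so the divisor must be adjusted.
With modified divisor 490: modified quotas Red 6.308, Blue 3.165, Green 6.102, Gold 10.580, Silver 18.453, Violet 6.214, Amber 12.902.
Rounding down: Red 6, Blue 3, Green 6, Gold 10, Silver 18, Violet 6, Amber 12 (total 61).
Silver receives 18.

18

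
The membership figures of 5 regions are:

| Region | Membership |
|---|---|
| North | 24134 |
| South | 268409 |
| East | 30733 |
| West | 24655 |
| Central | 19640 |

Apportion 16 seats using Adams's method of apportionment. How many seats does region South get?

11

Standard divisor 367571/16 ≈ 22973.188; standard quotas: North 1.051, South 11.684, East 1.338, West 1.073, Central 0.855.
Rounding up gives 2, 12, 2, 2, 1 = 19 seats, so the divisor must be adjusted.
With modified divisor 25700: modified quotas North 0.939, South 10.444, East 1.196, West 0.959, Central 0.764.
Rounding up: North 1, South 11, East 2, West 1, Central 1 (total 16).
South receives 11.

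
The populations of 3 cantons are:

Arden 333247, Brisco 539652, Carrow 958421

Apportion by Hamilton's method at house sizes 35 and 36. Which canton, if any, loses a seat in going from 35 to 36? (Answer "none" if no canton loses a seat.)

At 35 seats: Arden 7, Brisco 10, Carrow 18.
At 36 seats: Arden 6, Brisco 11, Carrow 19.
Arden drops from 7 to 6.

Arden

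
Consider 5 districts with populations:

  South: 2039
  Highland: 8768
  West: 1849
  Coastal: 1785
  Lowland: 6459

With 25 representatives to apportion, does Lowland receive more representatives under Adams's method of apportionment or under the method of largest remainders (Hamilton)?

Adams: South 3, Highland 10, West 3, Coastal 2, Lowland 7.
Hamilton: South 2, Highland 11, West 2, Coastal 2, Lowland 8.
Lowland gets 7 under Adams and 8 under Hamilton.

Hamilton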